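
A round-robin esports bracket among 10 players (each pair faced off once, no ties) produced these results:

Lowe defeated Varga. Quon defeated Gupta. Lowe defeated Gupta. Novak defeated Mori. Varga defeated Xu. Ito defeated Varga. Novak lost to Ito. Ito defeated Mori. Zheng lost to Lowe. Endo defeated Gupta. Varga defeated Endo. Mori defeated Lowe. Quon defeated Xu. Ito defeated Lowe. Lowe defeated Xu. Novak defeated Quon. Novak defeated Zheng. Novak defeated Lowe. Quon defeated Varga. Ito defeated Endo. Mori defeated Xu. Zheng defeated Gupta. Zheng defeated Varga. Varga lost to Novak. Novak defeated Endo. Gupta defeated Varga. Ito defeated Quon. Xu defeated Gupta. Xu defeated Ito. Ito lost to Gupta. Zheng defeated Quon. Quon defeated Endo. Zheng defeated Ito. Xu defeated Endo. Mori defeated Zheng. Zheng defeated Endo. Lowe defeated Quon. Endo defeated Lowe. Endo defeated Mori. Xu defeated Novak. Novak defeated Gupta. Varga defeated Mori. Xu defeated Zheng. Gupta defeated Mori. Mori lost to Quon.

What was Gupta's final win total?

Gupta's results: beat Mori, Varga, Ito; lost to Lowe, Quon, Xu, Novak, Zheng, Endo.
That is 3 wins.

3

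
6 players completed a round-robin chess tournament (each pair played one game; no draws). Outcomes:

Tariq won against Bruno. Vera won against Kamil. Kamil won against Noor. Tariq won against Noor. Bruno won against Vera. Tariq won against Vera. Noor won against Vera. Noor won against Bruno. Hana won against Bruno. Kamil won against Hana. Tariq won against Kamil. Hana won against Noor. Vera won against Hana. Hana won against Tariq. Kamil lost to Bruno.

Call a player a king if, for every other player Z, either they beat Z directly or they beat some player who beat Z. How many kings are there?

4

Noor cannot reach Tariq in two steps.
Bruno cannot reach Tariq in two steps.
Tariq reaches everyone (king).
Vera reaches everyone (king).
Kamil reaches everyone (king).
Hana reaches everyone (king).
Kings: Tariq, Vera, Kamil, Hana — 4.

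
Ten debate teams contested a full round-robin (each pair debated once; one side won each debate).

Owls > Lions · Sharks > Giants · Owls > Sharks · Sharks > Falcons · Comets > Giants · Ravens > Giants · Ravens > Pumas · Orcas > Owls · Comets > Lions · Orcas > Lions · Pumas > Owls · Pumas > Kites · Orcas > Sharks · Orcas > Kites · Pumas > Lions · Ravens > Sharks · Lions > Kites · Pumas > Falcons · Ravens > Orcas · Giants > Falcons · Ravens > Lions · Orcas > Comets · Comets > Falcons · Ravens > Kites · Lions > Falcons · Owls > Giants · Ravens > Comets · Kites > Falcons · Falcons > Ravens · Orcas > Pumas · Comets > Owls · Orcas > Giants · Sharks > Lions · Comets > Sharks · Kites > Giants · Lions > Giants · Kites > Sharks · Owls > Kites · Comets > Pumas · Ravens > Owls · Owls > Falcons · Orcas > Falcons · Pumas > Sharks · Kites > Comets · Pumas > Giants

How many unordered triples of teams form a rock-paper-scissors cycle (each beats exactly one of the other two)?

12

Win totals: Comets 6, Ravens 8, Sharks 3, Falcons 1, Pumas 6, Giants 1, Kites 4, Lions 3, Owls 5, Orcas 8.
A team with w wins dominates both others in C(w,2) triples; summing gives 15 + 28 + 3 + 0 + 15 + 0 + 6 + 3 + 10 + 28 = 108 transitive triples.
Total triples C(10,3) = 120, so cyclic triples = 120 − 108 = 12.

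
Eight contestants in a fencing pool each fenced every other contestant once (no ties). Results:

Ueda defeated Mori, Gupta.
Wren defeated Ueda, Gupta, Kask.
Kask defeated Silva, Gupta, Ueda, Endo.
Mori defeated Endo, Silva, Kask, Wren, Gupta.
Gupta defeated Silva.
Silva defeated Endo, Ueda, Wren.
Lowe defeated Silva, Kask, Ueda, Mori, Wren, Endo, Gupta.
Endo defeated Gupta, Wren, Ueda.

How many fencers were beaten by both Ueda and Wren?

Ueda beat: Mori, Gupta.
Wren beat: Ueda, Gupta, Kask.
Both beat: Gupta — 1.

1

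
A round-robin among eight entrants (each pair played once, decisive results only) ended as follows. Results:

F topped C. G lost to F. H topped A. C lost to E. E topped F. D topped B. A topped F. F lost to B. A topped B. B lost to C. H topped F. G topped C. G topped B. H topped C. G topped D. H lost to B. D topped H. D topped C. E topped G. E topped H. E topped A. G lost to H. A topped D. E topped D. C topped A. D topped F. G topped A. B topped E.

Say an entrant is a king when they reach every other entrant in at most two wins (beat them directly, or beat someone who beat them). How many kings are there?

A reaches everyone (king).
B reaches everyone (king).
C cannot reach G in two steps.
D reaches everyone (king).
E reaches everyone (king).
F cannot reach E, H in two steps.
G reaches everyone (king).
H cannot reach E in two steps.
Kings: A, B, D, E, G — 5.

5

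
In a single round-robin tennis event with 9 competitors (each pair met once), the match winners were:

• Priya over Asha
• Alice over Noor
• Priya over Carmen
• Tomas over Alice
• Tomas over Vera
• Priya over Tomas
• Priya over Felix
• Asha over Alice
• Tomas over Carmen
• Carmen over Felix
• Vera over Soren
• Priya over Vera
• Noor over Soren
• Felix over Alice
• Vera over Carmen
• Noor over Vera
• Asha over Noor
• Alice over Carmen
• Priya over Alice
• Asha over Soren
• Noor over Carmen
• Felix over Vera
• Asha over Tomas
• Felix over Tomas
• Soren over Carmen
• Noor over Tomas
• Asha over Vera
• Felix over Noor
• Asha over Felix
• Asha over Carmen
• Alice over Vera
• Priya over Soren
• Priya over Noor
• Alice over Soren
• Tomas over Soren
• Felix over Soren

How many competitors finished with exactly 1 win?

Win totals: Felix 5, Asha 7, Soren 1, Noor 4, Vera 2, Priya 8, Alice 4, Tomas 4, Carmen 1.
Exactly 1: Soren, Carmen — 2 competitors.

2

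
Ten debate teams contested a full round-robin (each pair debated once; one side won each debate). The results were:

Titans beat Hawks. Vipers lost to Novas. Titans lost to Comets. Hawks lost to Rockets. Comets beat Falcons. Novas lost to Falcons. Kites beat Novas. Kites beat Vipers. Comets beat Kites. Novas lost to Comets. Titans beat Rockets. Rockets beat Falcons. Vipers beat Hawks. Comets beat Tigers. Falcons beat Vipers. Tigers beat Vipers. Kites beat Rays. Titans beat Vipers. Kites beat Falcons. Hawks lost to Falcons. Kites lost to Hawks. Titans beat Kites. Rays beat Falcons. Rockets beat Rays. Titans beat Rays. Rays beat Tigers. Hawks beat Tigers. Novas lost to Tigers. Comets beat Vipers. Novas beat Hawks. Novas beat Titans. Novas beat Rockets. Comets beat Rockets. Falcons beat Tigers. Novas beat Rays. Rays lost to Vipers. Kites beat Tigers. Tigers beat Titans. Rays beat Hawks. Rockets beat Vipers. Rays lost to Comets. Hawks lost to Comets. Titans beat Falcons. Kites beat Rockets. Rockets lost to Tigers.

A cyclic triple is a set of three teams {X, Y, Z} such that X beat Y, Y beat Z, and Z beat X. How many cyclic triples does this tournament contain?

Win totals: Hawks 2, Tigers 4, Rays 3, Rockets 4, Titans 6, Novas 5, Vipers 2, Falcons 4, Comets 9, Kites 6.
A team with w wins dominates both others in C(w,2) triples; summing gives 1 + 6 + 3 + 6 + 15 + 10 + 1 + 6 + 36 + 15 = 99 transitive triples.
Total triples C(10,3) = 120, so cyclic triples = 120 − 99 = 21.

21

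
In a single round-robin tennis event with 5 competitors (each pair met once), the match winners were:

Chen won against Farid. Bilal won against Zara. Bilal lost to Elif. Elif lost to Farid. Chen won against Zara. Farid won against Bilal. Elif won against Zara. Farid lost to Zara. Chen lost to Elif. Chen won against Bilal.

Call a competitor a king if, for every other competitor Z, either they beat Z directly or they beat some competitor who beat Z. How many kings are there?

3

Zara cannot reach Chen in two steps.
Farid reaches everyone (king).
Bilal cannot reach Chen, Elif in two steps.
Chen reaches everyone (king).
Elif reaches everyone (king).
Kings: Farid, Chen, Elif — 3.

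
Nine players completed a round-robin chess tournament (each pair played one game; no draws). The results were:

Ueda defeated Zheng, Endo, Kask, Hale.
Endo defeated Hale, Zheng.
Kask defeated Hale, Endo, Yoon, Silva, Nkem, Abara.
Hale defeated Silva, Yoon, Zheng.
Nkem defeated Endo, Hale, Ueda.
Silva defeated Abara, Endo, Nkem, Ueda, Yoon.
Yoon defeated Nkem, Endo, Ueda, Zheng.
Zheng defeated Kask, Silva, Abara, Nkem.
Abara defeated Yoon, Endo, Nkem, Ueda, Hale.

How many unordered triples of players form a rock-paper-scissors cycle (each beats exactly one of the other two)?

Win totals: Endo 2, Hale 3, Silva 5, Zheng 4, Abara 5, Nkem 3, Yoon 4, Ueda 4, Kask 6.
A player with w wins dominates both others in C(w,2) triples; summing gives 1 + 3 + 10 + 6 + 10 + 3 + 6 + 6 + 15 = 60 transitive triples.
Total triples C(9,3) = 84, so cyclic triples = 84 − 60 = 24.

24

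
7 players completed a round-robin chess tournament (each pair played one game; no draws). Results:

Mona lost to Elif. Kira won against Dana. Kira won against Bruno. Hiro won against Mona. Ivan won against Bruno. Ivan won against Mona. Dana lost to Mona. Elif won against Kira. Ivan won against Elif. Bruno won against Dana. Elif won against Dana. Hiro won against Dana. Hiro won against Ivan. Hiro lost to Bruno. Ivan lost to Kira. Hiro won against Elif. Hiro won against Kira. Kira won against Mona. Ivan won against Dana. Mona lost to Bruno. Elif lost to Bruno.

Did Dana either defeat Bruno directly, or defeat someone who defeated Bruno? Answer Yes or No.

Dana did not beat Bruno directly.
Dana beat no one, so there is no intermediate player.

No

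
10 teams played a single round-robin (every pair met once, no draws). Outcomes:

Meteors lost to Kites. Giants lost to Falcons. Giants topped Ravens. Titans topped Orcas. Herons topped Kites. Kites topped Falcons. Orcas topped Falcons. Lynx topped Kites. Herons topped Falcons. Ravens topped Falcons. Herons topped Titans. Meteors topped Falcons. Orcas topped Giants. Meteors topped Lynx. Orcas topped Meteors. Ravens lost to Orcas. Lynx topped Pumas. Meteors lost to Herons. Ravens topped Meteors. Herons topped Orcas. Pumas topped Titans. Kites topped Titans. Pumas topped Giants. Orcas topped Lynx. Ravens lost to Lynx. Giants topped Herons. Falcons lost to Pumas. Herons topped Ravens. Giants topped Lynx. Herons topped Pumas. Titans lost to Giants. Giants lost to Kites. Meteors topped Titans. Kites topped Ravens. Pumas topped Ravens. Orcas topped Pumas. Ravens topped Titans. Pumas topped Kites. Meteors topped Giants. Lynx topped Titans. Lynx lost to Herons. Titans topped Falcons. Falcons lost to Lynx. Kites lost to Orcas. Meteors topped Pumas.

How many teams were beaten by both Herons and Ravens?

3

Herons beat: Titans, Pumas, Kites, Falcons, Lynx, Ravens, Orcas, Meteors.
Ravens beat: Titans, Falcons, Meteors.
Both beat: Titans, Falcons, Meteors — 3.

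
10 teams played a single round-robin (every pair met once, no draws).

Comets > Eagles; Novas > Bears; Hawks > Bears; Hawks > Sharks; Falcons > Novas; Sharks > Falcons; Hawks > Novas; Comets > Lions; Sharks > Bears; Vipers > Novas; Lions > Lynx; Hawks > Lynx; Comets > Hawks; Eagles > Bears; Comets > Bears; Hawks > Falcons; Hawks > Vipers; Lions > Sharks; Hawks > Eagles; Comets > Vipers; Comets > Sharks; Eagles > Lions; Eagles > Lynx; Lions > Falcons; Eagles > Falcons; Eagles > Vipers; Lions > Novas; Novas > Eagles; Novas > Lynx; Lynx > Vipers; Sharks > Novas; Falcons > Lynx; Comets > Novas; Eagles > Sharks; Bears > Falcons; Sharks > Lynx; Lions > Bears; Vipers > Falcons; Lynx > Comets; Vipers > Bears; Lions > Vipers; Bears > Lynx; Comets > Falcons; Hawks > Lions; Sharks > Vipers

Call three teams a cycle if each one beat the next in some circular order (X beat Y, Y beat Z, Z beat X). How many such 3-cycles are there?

Win totals: Bears 2, Sharks 5, Eagles 6, Falcons 2, Novas 3, Comets 8, Lynx 2, Hawks 8, Vipers 3, Lions 6.
A team with w wins dominates both others in C(w,2) triples; summing gives 1 + 10 + 15 + 1 + 3 + 28 + 1 + 28 + 3 + 15 = 105 transitive triples.
Total triples C(10,3) = 120, so cyclic triples = 120 − 105 = 15.

15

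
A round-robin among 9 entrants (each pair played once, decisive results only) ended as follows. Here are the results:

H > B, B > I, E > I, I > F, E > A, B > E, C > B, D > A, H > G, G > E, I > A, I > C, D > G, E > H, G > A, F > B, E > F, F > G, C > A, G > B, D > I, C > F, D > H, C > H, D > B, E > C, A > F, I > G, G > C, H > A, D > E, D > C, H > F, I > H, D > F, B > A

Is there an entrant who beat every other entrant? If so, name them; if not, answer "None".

D

D has 8 wins out of 8 opponents — a perfect record.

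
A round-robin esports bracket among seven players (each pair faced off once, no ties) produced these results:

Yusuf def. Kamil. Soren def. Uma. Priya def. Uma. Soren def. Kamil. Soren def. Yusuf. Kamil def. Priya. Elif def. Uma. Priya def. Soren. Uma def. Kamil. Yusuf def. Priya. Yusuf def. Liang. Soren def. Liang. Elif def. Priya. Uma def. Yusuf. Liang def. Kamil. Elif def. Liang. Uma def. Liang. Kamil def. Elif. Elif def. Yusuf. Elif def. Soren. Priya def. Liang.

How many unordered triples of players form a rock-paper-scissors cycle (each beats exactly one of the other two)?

Win totals: Kamil 2, Soren 4, Uma 3, Priya 3, Liang 1, Yusuf 3, Elif 5.
A player with w wins dominates both others in C(w,2) triples; summing gives 1 + 6 + 3 + 3 + 0 + 3 + 10 = 26 transitive triples.
Total triples C(7,3) = 35, so cyclic triples = 35 − 26 = 9.

9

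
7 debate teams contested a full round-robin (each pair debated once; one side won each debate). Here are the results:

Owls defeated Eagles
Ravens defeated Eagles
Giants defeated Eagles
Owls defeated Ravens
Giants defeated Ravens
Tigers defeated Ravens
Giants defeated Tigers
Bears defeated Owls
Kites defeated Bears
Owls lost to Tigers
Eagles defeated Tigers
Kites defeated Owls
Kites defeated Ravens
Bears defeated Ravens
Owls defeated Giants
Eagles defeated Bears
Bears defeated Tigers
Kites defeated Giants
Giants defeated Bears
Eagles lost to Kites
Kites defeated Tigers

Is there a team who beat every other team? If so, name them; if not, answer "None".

Kites has 6 wins out of 6 opponents — a perfect record.

Kites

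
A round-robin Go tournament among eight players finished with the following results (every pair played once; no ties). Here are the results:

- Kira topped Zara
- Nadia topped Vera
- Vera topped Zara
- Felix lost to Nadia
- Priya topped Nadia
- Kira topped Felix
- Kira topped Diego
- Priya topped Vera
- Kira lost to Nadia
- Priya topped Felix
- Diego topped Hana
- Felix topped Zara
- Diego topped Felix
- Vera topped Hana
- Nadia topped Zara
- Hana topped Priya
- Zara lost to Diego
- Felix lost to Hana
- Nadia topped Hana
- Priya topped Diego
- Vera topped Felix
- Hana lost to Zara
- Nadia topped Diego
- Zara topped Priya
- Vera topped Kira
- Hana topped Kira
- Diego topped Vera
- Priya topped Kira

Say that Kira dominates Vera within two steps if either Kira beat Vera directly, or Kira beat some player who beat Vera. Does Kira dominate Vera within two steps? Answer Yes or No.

Yes

Kira did not beat Vera directly.
Kira beat Felix, Diego, Zara. Of those, Diego beat Vera.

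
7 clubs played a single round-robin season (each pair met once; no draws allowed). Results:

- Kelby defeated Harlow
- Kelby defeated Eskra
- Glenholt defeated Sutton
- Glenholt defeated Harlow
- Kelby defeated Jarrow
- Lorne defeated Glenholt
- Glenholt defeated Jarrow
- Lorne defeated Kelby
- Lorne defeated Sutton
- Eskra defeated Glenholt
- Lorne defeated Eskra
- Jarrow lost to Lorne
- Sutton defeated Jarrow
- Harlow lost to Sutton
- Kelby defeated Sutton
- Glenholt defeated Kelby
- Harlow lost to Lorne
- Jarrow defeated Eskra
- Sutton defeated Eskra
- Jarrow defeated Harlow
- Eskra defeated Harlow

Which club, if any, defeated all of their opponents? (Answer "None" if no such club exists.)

Lorne

Lorne has 6 wins out of 6 opponents — a perfect record.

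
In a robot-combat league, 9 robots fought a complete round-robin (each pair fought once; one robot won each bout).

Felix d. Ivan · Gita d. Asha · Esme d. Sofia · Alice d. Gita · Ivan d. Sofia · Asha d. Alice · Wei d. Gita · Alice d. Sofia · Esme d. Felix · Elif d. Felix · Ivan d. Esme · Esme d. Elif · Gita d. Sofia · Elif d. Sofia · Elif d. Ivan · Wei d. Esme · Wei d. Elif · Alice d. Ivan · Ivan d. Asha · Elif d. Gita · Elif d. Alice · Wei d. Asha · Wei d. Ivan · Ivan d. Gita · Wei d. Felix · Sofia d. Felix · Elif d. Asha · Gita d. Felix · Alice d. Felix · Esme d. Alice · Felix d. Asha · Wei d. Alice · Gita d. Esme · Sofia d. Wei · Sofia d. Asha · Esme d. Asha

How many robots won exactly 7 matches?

1

Win totals: Wei 7, Esme 5, Alice 4, Sofia 3, Asha 1, Elif 6, Gita 4, Ivan 4, Felix 2.
Exactly 7: Wei — 1 robot.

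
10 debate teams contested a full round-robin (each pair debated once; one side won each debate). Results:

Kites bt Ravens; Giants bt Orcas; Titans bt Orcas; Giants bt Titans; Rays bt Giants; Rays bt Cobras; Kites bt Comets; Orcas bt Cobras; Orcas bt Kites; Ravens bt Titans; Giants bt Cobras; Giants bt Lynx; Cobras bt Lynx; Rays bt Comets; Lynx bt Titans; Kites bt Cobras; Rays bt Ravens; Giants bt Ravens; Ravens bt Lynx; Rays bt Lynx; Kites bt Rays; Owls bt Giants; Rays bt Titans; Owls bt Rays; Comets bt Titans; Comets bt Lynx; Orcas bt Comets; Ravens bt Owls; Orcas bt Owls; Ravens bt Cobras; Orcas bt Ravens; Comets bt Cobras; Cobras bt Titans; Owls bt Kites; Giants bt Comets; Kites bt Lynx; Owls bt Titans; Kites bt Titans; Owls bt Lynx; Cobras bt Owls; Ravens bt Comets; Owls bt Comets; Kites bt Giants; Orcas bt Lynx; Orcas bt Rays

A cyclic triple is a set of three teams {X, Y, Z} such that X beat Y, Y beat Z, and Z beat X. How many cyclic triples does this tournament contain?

Win totals: Rays 6, Titans 1, Orcas 7, Kites 7, Owls 6, Comets 3, Giants 6, Lynx 1, Ravens 5, Cobras 3.
A team with w wins dominates both others in C(w,2) triples; summing gives 15 + 0 + 21 + 21 + 15 + 3 + 15 + 0 + 10 + 3 = 103 transitive triples.
Total triples C(10,3) = 120, so cyclic triples = 120 − 103 = 17.

17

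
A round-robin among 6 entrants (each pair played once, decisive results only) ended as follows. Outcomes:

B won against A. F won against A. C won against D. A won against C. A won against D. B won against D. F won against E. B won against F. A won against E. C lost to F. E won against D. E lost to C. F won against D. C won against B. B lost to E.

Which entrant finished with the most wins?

Win totals: A 3, B 3, C 3, D 0, E 2, F 4.
F leads with 4 wins (next highest: 3).

F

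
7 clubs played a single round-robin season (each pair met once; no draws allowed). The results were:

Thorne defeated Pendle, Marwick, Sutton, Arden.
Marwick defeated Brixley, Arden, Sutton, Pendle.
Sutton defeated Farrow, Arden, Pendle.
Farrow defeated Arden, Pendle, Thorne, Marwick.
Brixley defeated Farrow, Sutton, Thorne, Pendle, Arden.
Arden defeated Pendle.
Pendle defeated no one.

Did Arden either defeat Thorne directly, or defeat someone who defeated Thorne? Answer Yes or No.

Arden did not beat Thorne directly.
Arden beat Pendle, but each of them lost to Thorne. No two-step path.

No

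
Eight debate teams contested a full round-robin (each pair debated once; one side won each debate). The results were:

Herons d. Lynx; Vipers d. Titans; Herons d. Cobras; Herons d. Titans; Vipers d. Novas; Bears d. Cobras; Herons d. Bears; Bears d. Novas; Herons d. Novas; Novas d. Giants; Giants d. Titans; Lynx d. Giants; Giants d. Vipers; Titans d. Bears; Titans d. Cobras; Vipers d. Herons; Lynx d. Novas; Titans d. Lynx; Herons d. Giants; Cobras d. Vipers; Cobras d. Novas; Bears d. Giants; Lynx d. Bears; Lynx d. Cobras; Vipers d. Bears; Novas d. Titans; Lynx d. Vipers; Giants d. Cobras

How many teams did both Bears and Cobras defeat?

Bears beat: Giants, Cobras, Novas.
Cobras beat: Vipers, Novas.
Both beat: Novas — 1.

1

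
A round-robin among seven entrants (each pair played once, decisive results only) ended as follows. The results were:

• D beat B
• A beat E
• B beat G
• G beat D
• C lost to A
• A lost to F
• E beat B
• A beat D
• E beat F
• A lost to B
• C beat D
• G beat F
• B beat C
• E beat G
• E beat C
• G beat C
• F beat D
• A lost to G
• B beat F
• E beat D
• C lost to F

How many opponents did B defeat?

B's results: beat A, C, F, G; lost to D, E.
That is 4 wins.

4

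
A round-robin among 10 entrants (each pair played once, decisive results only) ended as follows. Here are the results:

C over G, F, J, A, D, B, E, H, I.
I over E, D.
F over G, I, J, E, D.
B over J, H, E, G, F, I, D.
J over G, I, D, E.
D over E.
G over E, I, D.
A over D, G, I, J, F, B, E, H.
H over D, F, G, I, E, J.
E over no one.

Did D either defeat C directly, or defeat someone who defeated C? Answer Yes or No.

No

D did not beat C directly.
D beat E, but each of them lost to C. No two-step path.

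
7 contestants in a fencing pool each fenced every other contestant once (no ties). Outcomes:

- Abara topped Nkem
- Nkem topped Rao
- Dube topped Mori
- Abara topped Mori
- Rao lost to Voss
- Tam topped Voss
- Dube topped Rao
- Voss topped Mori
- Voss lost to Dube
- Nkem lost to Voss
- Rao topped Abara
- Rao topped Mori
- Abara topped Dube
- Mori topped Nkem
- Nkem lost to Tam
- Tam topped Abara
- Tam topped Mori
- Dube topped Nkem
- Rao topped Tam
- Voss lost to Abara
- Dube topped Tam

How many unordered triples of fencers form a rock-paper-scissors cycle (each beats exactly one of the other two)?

7

Win totals: Tam 4, Mori 1, Dube 5, Voss 3, Rao 3, Abara 4, Nkem 1.
A fencer with w wins dominates both others in C(w,2) triples; summing gives 6 + 0 + 10 + 3 + 3 + 6 + 0 = 28 transitive triples.
Total triples C(7,3) = 35, so cyclic triples = 35 − 28 = 7.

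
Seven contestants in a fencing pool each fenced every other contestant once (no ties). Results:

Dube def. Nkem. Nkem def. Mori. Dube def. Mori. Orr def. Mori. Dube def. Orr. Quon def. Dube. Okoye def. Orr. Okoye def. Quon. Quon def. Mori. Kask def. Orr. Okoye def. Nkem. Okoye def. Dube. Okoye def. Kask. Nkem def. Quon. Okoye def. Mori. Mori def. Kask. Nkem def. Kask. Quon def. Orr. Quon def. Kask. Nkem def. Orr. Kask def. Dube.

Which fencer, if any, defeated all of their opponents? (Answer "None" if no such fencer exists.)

Okoye

Okoye has 6 wins out of 6 opponents — a perfect record.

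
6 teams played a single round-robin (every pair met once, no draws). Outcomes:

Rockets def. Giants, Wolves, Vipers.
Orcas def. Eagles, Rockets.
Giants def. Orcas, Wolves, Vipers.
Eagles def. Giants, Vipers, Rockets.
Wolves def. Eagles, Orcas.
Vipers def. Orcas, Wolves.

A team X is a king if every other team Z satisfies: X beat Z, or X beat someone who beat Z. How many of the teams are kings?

5

Orcas reaches everyone (king).
Eagles reaches everyone (king).
Wolves reaches everyone (king).
Giants reaches everyone (king).
Rockets reaches everyone (king).
Vipers cannot reach Giants in two steps.
Kings: Orcas, Eagles, Wolves, Giants, Rockets — 5.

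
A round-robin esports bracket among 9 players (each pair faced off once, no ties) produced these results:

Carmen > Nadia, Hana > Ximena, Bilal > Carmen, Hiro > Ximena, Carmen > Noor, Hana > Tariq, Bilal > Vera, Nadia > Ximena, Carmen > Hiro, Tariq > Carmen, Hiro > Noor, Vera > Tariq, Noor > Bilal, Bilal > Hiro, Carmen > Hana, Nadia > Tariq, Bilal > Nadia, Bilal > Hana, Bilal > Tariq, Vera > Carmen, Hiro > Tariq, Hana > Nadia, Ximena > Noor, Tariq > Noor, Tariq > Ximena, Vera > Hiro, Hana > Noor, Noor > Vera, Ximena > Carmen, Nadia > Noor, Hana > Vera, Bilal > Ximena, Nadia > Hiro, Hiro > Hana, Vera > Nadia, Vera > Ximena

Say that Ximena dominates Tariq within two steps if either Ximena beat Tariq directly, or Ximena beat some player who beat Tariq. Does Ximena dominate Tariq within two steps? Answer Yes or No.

Ximena did not beat Tariq directly.
Ximena beat Carmen, Noor, but each of them lost to Tariq. No two-step path.

No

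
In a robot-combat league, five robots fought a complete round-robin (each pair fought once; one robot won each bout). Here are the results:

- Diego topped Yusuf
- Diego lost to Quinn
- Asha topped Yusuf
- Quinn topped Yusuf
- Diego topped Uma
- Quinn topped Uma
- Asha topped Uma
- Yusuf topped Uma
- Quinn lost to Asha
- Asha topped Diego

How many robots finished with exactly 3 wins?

1

Win totals: Asha 4, Uma 0, Yusuf 1, Diego 2, Quinn 3.
Exactly 3: Quinn — 1 robot.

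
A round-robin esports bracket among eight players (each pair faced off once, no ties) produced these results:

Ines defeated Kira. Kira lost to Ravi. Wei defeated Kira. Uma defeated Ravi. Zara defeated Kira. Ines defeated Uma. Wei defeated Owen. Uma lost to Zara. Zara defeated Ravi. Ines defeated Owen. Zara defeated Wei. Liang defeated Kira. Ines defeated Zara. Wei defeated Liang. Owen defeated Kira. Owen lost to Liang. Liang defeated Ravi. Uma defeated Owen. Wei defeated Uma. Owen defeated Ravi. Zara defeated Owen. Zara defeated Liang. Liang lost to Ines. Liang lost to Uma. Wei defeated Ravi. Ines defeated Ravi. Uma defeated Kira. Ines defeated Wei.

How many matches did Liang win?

3

Liang's results: beat Owen, Kira, Ravi; lost to Uma, Wei, Ines, Zara.
That is 3 wins.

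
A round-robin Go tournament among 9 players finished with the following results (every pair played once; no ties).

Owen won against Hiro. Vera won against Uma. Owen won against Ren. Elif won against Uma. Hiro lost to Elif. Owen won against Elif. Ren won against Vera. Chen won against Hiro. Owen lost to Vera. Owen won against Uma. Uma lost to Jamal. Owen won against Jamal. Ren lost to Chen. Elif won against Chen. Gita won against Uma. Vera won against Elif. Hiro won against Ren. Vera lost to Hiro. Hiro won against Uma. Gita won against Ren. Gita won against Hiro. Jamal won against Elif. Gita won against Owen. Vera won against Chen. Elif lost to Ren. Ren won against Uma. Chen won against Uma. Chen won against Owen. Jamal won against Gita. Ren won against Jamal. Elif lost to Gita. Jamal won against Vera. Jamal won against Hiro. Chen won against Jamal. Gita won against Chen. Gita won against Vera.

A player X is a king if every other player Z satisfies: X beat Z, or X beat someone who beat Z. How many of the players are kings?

5

Gita reaches everyone (king).
Chen reaches everyone (king).
Ren reaches everyone (king).
Vera cannot reach Gita in two steps.
Elif cannot reach Gita in two steps.
Jamal reaches everyone (king).
Hiro cannot reach Gita in two steps.
Owen reaches everyone (king).
Uma cannot reach Gita, Chen, Ren, Vera, Elif, Jamal, Hiro, Owen in two steps.
Kings: Gita, Chen, Ren, Jamal, Owen — 5.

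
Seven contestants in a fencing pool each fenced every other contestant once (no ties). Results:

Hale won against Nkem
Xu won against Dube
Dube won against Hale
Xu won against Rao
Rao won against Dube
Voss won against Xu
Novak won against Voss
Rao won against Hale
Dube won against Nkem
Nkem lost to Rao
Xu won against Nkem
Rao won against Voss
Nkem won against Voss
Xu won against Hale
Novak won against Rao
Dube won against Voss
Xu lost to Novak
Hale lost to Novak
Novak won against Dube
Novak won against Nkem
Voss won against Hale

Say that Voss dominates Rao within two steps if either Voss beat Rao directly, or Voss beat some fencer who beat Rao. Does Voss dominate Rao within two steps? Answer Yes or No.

Voss did not beat Rao directly.
Voss beat Xu, Hale. Of those, Xu beat Rao.

Yes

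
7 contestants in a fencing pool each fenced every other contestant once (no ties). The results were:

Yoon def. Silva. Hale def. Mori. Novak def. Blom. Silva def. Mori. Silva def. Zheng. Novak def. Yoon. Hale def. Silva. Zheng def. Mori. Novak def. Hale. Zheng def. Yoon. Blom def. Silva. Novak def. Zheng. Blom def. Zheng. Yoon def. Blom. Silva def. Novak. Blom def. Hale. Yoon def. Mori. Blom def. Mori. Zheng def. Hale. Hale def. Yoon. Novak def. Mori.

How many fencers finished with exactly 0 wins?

1

Win totals: Silva 3, Blom 4, Zheng 3, Yoon 3, Mori 0, Novak 5, Hale 3.
Exactly 0: Mori — 1 fencer.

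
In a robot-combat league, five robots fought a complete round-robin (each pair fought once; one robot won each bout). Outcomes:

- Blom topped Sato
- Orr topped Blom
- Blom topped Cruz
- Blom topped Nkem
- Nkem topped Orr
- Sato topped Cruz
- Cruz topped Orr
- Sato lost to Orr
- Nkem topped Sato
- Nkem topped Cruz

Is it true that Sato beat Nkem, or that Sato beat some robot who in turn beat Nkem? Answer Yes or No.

Sato did not beat Nkem directly.
Sato beat Cruz, but each of them lost to Nkem. No two-step path.

No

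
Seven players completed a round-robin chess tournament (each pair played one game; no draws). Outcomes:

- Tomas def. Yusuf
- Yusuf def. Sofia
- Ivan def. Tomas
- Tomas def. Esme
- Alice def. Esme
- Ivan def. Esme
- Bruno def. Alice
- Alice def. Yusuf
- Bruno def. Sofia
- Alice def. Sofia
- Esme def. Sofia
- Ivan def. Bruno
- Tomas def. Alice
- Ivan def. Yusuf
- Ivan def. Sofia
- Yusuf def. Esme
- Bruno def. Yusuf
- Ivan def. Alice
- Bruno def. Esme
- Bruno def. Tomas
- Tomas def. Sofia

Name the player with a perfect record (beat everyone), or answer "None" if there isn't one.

Ivan has 6 wins out of 6 opponents — a perfect record.

Ivan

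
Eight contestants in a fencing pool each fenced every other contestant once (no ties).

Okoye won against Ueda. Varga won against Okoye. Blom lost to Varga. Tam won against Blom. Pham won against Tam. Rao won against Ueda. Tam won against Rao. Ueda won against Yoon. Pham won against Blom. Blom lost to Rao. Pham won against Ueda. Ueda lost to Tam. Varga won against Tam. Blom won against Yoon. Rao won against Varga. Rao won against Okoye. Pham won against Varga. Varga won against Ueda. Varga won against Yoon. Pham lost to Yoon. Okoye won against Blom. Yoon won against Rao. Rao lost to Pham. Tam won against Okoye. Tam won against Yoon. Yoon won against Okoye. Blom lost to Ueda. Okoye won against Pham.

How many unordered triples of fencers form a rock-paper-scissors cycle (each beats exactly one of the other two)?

Win totals: Ueda 2, Okoye 3, Tam 5, Rao 4, Pham 5, Yoon 3, Varga 5, Blom 1.
A fencer with w wins dominates both others in C(w,2) triples; summing gives 1 + 3 + 10 + 6 + 10 + 3 + 10 + 0 = 43 transitive triples.
Total triples C(8,3) = 56, so cyclic triples = 56 − 43 = 13.

13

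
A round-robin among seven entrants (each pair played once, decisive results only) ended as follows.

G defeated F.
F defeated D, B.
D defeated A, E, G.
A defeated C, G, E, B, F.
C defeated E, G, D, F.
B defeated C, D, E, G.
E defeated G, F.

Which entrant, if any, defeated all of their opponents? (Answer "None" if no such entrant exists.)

Highest win total is A with 5 (out of 6 possible).
A lost to D, so no entrant went undefeated.

None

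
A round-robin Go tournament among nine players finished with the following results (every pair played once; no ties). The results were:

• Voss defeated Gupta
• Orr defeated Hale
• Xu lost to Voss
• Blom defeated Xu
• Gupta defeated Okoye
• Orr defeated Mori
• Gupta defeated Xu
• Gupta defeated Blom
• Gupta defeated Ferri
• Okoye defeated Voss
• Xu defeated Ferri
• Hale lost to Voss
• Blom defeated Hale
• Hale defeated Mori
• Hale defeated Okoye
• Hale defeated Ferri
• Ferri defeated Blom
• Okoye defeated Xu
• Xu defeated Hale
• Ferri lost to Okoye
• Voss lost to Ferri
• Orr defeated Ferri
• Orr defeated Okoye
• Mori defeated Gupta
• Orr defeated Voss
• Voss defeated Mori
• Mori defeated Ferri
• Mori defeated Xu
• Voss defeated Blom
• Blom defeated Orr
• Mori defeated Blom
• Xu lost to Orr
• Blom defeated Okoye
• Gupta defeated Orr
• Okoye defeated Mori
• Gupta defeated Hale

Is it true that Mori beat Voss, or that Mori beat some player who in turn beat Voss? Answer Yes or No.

Yes

Mori did not beat Voss directly.
Mori beat Ferri, Xu, Blom, Gupta. Of those, Ferri beat Voss.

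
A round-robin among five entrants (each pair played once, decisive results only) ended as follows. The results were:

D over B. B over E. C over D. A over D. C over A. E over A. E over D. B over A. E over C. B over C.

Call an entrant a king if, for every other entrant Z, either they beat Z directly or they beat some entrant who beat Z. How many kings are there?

3

A cannot reach C, E in two steps.
B reaches everyone (king).
C cannot reach E in two steps.
D reaches everyone (king).
E reaches everyone (king).
Kings: B, D, E — 3.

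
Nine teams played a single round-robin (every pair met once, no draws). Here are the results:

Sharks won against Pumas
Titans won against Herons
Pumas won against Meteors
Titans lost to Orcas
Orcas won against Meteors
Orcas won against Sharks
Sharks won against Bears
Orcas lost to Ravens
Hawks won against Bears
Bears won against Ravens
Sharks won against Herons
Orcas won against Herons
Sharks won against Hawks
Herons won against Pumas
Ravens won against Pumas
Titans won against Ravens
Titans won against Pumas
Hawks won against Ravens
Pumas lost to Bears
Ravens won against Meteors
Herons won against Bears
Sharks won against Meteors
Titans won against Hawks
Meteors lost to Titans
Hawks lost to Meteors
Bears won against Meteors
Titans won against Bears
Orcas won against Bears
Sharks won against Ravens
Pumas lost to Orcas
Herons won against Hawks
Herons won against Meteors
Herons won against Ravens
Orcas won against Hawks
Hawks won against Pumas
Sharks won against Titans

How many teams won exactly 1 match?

Win totals: Pumas 1, Ravens 3, Herons 5, Bears 3, Orcas 7, Sharks 7, Titans 6, Hawks 3, Meteors 1.
Exactly 1: Pumas, Meteors — 2 teams.

2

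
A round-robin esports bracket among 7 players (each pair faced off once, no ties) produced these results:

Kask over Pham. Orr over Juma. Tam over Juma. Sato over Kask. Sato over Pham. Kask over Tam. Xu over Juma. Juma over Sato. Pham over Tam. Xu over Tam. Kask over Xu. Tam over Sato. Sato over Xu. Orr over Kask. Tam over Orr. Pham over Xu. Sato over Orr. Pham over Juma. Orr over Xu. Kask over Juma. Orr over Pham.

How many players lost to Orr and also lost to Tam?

1

Orr beat: Juma, Pham, Xu, Kask.
Tam beat: Juma, Sato, Orr.
Both beat: Juma — 1.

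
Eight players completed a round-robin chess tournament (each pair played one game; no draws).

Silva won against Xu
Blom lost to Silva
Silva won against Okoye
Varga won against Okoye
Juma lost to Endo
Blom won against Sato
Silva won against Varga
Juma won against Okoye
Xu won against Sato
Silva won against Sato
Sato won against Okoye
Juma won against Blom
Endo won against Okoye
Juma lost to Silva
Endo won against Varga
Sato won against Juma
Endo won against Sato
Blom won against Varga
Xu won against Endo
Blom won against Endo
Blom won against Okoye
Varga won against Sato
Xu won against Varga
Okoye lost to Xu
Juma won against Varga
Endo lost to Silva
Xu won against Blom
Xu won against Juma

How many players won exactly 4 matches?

2

Win totals: Silva 7, Blom 4, Varga 2, Sato 2, Xu 6, Okoye 0, Juma 3, Endo 4.
Exactly 4: Blom, Endo — 2 players.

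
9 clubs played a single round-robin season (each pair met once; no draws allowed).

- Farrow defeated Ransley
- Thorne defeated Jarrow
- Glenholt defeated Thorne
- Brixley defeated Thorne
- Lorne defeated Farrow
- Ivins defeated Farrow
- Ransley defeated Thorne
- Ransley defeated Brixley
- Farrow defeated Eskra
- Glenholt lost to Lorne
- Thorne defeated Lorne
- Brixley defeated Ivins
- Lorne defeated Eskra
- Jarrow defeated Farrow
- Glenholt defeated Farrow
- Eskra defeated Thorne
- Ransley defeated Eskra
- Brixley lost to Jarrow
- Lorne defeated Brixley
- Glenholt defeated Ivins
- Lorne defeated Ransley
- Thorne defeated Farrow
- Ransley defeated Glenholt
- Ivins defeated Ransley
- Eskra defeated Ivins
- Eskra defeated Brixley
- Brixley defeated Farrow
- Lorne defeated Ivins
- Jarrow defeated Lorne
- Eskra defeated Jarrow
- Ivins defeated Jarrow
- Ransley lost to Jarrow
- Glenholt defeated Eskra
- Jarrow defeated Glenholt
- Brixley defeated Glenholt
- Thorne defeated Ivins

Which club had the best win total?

Win totals: Lorne 6, Jarrow 5, Ransley 4, Thorne 4, Brixley 4, Farrow 2, Glenholt 4, Eskra 4, Ivins 3.
Lorne leads with 6 wins (next highest: 5).

Lorne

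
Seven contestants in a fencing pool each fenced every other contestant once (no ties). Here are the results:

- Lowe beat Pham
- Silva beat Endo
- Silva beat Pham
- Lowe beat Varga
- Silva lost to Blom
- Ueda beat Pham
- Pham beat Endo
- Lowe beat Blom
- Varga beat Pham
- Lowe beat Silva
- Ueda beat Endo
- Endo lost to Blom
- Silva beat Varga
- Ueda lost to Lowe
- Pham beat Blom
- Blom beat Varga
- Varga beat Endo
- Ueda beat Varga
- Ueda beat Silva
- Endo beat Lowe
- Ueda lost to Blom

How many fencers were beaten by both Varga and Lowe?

Varga beat: Endo, Pham.
Lowe beat: Silva, Blom, Pham, Varga, Ueda.
Both beat: Pham — 1.

1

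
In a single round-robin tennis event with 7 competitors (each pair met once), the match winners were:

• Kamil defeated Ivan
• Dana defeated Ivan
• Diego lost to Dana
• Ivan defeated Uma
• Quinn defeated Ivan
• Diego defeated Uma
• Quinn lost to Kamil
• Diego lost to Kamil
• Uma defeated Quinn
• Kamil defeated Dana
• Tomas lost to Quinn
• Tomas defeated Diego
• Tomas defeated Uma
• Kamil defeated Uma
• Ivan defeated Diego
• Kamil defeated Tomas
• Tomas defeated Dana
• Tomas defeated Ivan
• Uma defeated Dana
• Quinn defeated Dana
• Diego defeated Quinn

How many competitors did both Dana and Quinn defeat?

1

Dana beat: Ivan, Diego.
Quinn beat: Dana, Ivan, Tomas.
Both beat: Ivan — 1.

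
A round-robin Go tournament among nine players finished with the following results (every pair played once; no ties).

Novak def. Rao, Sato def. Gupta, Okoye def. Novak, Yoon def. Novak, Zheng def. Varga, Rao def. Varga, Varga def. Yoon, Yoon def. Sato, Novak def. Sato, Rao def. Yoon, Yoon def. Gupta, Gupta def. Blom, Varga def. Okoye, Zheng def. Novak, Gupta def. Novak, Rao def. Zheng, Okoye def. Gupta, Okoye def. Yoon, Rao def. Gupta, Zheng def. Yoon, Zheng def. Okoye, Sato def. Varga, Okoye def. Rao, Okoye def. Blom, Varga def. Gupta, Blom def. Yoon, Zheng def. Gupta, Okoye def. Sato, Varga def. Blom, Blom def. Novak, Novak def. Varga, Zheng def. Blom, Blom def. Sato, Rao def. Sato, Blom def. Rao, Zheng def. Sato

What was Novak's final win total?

Novak's results: beat Varga, Rao, Sato; lost to Okoye, Gupta, Zheng, Blom, Yoon.
That is 3 wins.

3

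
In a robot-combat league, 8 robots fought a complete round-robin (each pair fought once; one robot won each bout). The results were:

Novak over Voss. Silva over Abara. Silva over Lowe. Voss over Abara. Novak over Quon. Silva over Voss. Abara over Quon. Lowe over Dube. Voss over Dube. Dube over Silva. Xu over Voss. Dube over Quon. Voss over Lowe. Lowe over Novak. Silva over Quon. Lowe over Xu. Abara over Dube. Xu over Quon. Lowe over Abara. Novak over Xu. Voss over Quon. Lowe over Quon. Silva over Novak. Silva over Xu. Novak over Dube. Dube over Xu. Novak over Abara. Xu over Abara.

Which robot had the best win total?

Silva

Win totals: Silva 6, Xu 3, Dube 3, Voss 4, Lowe 5, Quon 0, Abara 2, Novak 5.
Silva leads with 6 wins (next highest: 5).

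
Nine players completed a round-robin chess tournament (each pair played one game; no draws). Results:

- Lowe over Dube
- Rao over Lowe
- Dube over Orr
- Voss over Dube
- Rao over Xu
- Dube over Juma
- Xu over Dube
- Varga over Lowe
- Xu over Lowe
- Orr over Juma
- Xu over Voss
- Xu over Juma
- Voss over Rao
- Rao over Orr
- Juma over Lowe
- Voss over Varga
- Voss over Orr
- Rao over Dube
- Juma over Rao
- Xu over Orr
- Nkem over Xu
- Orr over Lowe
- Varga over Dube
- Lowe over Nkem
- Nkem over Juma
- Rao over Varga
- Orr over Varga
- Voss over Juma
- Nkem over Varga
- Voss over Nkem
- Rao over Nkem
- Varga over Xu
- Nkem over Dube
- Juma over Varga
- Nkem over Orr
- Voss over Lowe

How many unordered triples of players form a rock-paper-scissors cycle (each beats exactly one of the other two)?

17

Win totals: Lowe 2, Orr 3, Voss 7, Xu 5, Varga 3, Dube 2, Rao 6, Nkem 5, Juma 3.
A player with w wins dominates both others in C(w,2) triples; summing gives 1 + 3 + 21 + 10 + 3 + 1 + 15 + 10 + 3 = 67 transitive triples.
Total triples C(9,3) = 84, so cyclic triples = 84 − 67 = 17.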